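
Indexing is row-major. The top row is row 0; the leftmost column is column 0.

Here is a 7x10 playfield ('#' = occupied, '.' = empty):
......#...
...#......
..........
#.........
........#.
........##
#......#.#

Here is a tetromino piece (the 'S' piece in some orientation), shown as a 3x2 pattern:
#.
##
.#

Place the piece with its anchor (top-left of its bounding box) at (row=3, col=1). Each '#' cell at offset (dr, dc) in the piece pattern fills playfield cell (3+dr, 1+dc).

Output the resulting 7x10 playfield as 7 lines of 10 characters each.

Fill (3+0,1+0) = (3,1)
Fill (3+1,1+0) = (4,1)
Fill (3+1,1+1) = (4,2)
Fill (3+2,1+1) = (5,2)

Answer: ......#...
...#......
..........
##........
.##.....#.
..#.....##
#......#.#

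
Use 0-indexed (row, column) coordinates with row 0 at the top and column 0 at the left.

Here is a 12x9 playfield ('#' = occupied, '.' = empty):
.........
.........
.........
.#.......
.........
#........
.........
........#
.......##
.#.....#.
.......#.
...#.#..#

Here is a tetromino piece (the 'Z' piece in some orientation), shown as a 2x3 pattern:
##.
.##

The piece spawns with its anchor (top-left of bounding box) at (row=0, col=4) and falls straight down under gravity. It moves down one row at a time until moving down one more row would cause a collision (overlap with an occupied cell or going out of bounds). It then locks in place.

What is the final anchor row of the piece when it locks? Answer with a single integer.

Answer: 9

Derivation:
Spawn at (row=0, col=4). Try each row:
  row 0: fits
  row 1: fits
  row 2: fits
  row 3: fits
  row 4: fits
  row 5: fits
  row 6: fits
  row 7: fits
  row 8: fits
  row 9: fits
  row 10: blocked -> lock at row 9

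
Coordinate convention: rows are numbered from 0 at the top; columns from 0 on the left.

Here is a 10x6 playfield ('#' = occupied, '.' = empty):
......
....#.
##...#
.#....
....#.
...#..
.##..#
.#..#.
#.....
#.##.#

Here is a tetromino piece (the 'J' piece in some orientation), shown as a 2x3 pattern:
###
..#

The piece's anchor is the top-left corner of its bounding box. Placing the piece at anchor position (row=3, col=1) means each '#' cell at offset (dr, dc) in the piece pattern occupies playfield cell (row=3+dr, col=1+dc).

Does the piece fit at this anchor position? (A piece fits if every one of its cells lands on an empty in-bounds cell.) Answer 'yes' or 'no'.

Check each piece cell at anchor (3, 1):
  offset (0,0) -> (3,1): occupied ('#') -> FAIL
  offset (0,1) -> (3,2): empty -> OK
  offset (0,2) -> (3,3): empty -> OK
  offset (1,2) -> (4,3): empty -> OK
All cells valid: no

Answer: no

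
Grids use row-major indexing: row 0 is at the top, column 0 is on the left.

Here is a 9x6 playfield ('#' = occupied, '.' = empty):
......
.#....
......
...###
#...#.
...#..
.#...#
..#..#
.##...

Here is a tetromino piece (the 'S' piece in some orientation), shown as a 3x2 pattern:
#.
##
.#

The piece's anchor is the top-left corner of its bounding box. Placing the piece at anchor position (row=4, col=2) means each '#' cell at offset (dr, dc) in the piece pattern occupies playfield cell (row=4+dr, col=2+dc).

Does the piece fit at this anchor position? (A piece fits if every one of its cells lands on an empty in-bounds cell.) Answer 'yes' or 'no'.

Check each piece cell at anchor (4, 2):
  offset (0,0) -> (4,2): empty -> OK
  offset (1,0) -> (5,2): empty -> OK
  offset (1,1) -> (5,3): occupied ('#') -> FAIL
  offset (2,1) -> (6,3): empty -> OK
All cells valid: no

Answer: no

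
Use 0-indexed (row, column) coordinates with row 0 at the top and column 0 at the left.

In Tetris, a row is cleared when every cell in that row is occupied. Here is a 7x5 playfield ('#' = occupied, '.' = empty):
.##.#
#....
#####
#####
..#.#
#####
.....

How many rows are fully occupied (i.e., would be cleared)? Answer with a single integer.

Answer: 3

Derivation:
Check each row:
  row 0: 2 empty cells -> not full
  row 1: 4 empty cells -> not full
  row 2: 0 empty cells -> FULL (clear)
  row 3: 0 empty cells -> FULL (clear)
  row 4: 3 empty cells -> not full
  row 5: 0 empty cells -> FULL (clear)
  row 6: 5 empty cells -> not full
Total rows cleared: 3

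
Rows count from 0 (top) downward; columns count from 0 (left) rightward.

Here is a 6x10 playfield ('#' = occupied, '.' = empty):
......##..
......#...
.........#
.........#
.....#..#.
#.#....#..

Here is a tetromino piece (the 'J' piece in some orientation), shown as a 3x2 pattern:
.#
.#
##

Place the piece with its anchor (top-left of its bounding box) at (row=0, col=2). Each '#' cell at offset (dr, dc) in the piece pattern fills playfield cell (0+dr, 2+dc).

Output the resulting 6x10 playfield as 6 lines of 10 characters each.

Answer: ...#..##..
...#..#...
..##.....#
.........#
.....#..#.
#.#....#..

Derivation:
Fill (0+0,2+1) = (0,3)
Fill (0+1,2+1) = (1,3)
Fill (0+2,2+0) = (2,2)
Fill (0+2,2+1) = (2,3)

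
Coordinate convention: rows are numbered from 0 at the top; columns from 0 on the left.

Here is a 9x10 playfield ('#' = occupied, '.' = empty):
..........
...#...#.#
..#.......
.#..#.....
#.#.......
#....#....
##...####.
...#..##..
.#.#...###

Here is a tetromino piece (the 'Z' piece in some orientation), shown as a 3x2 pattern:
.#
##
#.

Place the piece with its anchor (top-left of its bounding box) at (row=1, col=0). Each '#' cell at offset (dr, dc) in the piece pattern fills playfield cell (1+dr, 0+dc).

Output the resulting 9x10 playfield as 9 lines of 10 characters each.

Answer: ..........
.#.#...#.#
###.......
##..#.....
#.#.......
#....#....
##...####.
...#..##..
.#.#...###

Derivation:
Fill (1+0,0+1) = (1,1)
Fill (1+1,0+0) = (2,0)
Fill (1+1,0+1) = (2,1)
Fill (1+2,0+0) = (3,0)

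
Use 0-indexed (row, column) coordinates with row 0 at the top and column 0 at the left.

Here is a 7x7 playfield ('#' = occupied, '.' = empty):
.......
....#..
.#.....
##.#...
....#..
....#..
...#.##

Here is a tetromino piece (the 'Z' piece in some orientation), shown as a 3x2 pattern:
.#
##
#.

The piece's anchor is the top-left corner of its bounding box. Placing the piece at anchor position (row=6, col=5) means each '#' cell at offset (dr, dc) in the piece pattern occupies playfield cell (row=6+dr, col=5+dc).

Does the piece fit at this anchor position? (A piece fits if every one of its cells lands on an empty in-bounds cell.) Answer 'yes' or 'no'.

Answer: no

Derivation:
Check each piece cell at anchor (6, 5):
  offset (0,1) -> (6,6): occupied ('#') -> FAIL
  offset (1,0) -> (7,5): out of bounds -> FAIL
  offset (1,1) -> (7,6): out of bounds -> FAIL
  offset (2,0) -> (8,5): out of bounds -> FAIL
All cells valid: no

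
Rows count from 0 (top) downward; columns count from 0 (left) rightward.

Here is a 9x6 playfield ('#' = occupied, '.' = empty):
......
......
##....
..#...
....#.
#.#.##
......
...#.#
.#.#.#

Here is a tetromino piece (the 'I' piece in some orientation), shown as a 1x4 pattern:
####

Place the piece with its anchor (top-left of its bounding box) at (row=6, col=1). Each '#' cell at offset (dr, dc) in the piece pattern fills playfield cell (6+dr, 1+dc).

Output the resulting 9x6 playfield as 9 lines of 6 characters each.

Fill (6+0,1+0) = (6,1)
Fill (6+0,1+1) = (6,2)
Fill (6+0,1+2) = (6,3)
Fill (6+0,1+3) = (6,4)

Answer: ......
......
##....
..#...
....#.
#.#.##
.####.
...#.#
.#.#.#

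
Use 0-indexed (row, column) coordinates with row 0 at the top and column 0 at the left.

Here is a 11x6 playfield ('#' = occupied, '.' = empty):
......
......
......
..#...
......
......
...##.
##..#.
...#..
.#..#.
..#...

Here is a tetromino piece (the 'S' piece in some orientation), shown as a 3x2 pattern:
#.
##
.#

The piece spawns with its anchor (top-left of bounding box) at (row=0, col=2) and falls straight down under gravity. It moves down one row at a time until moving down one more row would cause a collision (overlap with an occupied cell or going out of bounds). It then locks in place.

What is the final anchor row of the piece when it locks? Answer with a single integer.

Spawn at (row=0, col=2). Try each row:
  row 0: fits
  row 1: fits
  row 2: blocked -> lock at row 1

Answer: 1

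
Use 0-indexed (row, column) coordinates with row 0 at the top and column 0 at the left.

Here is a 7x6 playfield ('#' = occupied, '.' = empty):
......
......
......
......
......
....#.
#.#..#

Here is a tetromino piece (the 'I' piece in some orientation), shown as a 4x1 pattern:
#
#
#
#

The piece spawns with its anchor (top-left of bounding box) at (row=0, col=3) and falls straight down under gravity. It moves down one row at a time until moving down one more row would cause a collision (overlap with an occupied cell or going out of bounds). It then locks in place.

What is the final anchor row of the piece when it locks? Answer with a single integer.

Spawn at (row=0, col=3). Try each row:
  row 0: fits
  row 1: fits
  row 2: fits
  row 3: fits
  row 4: blocked -> lock at row 3

Answer: 3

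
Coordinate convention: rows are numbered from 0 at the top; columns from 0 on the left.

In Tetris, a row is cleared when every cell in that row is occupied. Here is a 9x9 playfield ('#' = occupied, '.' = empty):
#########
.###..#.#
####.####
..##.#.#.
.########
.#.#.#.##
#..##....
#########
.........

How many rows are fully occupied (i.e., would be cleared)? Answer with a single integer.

Answer: 2

Derivation:
Check each row:
  row 0: 0 empty cells -> FULL (clear)
  row 1: 4 empty cells -> not full
  row 2: 1 empty cell -> not full
  row 3: 5 empty cells -> not full
  row 4: 1 empty cell -> not full
  row 5: 4 empty cells -> not full
  row 6: 6 empty cells -> not full
  row 7: 0 empty cells -> FULL (clear)
  row 8: 9 empty cells -> not full
Total rows cleared: 2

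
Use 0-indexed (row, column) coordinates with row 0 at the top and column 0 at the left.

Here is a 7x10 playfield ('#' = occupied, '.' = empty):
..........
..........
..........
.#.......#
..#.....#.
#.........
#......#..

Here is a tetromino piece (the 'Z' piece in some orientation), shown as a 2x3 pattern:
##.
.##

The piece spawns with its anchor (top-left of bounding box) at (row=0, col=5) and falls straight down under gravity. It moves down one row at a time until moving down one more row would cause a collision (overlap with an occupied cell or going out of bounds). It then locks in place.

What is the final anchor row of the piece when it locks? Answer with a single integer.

Answer: 4

Derivation:
Spawn at (row=0, col=5). Try each row:
  row 0: fits
  row 1: fits
  row 2: fits
  row 3: fits
  row 4: fits
  row 5: blocked -> lock at row 4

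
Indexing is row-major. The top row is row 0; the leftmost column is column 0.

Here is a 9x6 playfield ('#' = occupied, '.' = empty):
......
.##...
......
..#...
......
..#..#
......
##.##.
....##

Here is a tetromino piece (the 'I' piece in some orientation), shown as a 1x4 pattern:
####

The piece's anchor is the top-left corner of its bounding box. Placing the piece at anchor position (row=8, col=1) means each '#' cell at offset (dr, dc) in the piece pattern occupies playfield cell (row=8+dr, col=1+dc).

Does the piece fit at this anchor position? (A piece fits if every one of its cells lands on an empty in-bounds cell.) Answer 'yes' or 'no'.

Check each piece cell at anchor (8, 1):
  offset (0,0) -> (8,1): empty -> OK
  offset (0,1) -> (8,2): empty -> OK
  offset (0,2) -> (8,3): empty -> OK
  offset (0,3) -> (8,4): occupied ('#') -> FAIL
All cells valid: no

Answer: no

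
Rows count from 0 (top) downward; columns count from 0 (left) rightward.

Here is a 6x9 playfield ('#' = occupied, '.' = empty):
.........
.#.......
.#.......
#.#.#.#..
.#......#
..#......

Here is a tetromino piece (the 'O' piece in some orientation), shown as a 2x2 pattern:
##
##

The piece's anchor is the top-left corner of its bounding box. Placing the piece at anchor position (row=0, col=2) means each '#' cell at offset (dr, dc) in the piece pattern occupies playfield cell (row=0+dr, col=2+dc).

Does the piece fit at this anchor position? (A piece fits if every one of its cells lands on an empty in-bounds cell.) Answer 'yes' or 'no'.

Answer: yes

Derivation:
Check each piece cell at anchor (0, 2):
  offset (0,0) -> (0,2): empty -> OK
  offset (0,1) -> (0,3): empty -> OK
  offset (1,0) -> (1,2): empty -> OK
  offset (1,1) -> (1,3): empty -> OK
All cells valid: yes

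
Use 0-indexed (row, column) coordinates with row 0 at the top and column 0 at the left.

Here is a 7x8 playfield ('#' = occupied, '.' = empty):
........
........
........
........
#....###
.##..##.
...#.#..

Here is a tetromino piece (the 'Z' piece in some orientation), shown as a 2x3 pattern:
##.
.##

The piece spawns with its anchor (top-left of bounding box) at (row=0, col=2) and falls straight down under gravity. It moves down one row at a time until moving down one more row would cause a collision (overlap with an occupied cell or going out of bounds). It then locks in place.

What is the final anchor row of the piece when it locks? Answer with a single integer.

Spawn at (row=0, col=2). Try each row:
  row 0: fits
  row 1: fits
  row 2: fits
  row 3: fits
  row 4: fits
  row 5: blocked -> lock at row 4

Answer: 4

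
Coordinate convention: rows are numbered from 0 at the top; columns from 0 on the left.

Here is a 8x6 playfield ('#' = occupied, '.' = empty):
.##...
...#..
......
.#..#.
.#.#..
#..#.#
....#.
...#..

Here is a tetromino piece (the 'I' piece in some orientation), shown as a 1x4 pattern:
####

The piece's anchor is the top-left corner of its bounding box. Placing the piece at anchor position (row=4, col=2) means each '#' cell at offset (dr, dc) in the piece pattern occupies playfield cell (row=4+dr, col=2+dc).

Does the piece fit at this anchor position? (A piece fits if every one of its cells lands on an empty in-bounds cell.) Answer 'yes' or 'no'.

Check each piece cell at anchor (4, 2):
  offset (0,0) -> (4,2): empty -> OK
  offset (0,1) -> (4,3): occupied ('#') -> FAIL
  offset (0,2) -> (4,4): empty -> OK
  offset (0,3) -> (4,5): empty -> OK
All cells valid: no

Answer: no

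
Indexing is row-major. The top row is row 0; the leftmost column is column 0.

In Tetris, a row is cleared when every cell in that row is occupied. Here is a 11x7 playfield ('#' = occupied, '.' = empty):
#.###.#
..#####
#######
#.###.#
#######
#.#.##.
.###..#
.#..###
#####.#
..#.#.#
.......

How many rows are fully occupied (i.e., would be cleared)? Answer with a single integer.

Check each row:
  row 0: 2 empty cells -> not full
  row 1: 2 empty cells -> not full
  row 2: 0 empty cells -> FULL (clear)
  row 3: 2 empty cells -> not full
  row 4: 0 empty cells -> FULL (clear)
  row 5: 3 empty cells -> not full
  row 6: 3 empty cells -> not full
  row 7: 3 empty cells -> not full
  row 8: 1 empty cell -> not full
  row 9: 4 empty cells -> not full
  row 10: 7 empty cells -> not full
Total rows cleared: 2

Answer: 2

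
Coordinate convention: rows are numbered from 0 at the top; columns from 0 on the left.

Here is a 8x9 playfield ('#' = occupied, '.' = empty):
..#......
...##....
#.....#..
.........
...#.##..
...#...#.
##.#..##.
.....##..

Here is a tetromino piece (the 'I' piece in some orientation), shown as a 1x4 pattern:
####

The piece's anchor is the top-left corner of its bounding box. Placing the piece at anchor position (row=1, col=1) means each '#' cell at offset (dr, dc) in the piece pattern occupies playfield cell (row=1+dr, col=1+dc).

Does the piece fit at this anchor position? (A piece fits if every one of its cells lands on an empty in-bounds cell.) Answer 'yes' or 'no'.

Check each piece cell at anchor (1, 1):
  offset (0,0) -> (1,1): empty -> OK
  offset (0,1) -> (1,2): empty -> OK
  offset (0,2) -> (1,3): occupied ('#') -> FAIL
  offset (0,3) -> (1,4): occupied ('#') -> FAIL
All cells valid: no

Answer: no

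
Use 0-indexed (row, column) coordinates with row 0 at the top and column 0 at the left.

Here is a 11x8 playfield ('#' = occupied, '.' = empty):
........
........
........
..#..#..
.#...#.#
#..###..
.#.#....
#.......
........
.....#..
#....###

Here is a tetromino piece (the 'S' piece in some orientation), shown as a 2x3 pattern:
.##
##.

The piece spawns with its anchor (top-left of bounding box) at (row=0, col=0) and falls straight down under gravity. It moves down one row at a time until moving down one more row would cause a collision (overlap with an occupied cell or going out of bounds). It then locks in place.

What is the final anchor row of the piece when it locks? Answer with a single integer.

Answer: 2

Derivation:
Spawn at (row=0, col=0). Try each row:
  row 0: fits
  row 1: fits
  row 2: fits
  row 3: blocked -> lock at row 2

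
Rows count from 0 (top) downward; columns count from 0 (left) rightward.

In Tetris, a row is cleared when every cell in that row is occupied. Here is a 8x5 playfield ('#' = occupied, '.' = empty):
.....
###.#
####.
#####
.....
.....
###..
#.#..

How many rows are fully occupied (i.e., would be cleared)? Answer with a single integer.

Check each row:
  row 0: 5 empty cells -> not full
  row 1: 1 empty cell -> not full
  row 2: 1 empty cell -> not full
  row 3: 0 empty cells -> FULL (clear)
  row 4: 5 empty cells -> not full
  row 5: 5 empty cells -> not full
  row 6: 2 empty cells -> not full
  row 7: 3 empty cells -> not full
Total rows cleared: 1

Answer: 1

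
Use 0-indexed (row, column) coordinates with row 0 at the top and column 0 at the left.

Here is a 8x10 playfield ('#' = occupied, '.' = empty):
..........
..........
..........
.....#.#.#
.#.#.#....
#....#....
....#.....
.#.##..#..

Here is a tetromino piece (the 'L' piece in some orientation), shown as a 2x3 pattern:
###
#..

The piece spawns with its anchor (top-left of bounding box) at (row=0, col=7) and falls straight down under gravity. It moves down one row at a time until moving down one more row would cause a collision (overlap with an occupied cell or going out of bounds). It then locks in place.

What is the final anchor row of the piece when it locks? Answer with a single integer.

Answer: 1

Derivation:
Spawn at (row=0, col=7). Try each row:
  row 0: fits
  row 1: fits
  row 2: blocked -> lock at row 1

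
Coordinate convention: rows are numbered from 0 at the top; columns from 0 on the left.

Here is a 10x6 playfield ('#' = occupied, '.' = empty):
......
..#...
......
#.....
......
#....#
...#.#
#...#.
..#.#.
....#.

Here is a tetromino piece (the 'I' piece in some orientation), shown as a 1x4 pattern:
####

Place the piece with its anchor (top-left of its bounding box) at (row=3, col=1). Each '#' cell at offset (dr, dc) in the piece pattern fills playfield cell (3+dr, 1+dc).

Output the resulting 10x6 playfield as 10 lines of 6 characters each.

Fill (3+0,1+0) = (3,1)
Fill (3+0,1+1) = (3,2)
Fill (3+0,1+2) = (3,3)
Fill (3+0,1+3) = (3,4)

Answer: ......
..#...
......
#####.
......
#....#
...#.#
#...#.
..#.#.
....#.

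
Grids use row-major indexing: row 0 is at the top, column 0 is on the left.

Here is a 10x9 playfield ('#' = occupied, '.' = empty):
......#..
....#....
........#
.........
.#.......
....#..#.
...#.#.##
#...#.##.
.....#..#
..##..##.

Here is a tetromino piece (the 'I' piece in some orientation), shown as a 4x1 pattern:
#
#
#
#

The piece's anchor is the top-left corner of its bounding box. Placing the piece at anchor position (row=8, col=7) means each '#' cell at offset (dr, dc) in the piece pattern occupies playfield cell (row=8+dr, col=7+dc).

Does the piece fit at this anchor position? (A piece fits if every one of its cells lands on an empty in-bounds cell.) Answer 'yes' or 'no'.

Answer: no

Derivation:
Check each piece cell at anchor (8, 7):
  offset (0,0) -> (8,7): empty -> OK
  offset (1,0) -> (9,7): occupied ('#') -> FAIL
  offset (2,0) -> (10,7): out of bounds -> FAIL
  offset (3,0) -> (11,7): out of bounds -> FAIL
All cells valid: no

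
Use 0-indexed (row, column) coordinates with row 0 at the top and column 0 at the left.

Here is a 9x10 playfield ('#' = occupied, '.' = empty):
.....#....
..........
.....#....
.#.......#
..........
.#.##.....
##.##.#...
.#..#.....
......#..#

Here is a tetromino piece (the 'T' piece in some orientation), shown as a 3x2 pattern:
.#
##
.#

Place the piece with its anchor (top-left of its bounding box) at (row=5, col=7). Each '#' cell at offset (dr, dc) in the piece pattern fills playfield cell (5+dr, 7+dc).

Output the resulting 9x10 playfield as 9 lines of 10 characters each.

Fill (5+0,7+1) = (5,8)
Fill (5+1,7+0) = (6,7)
Fill (5+1,7+1) = (6,8)
Fill (5+2,7+1) = (7,8)

Answer: .....#....
..........
.....#....
.#.......#
..........
.#.##...#.
##.##.###.
.#..#...#.
......#..#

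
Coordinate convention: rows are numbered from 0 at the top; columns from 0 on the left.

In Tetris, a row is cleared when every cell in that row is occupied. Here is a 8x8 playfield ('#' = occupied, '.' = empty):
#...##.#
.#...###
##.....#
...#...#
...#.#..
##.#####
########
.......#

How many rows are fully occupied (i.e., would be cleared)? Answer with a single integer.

Check each row:
  row 0: 4 empty cells -> not full
  row 1: 4 empty cells -> not full
  row 2: 5 empty cells -> not full
  row 3: 6 empty cells -> not full
  row 4: 6 empty cells -> not full
  row 5: 1 empty cell -> not full
  row 6: 0 empty cells -> FULL (clear)
  row 7: 7 empty cells -> not full
Total rows cleared: 1

Answer: 1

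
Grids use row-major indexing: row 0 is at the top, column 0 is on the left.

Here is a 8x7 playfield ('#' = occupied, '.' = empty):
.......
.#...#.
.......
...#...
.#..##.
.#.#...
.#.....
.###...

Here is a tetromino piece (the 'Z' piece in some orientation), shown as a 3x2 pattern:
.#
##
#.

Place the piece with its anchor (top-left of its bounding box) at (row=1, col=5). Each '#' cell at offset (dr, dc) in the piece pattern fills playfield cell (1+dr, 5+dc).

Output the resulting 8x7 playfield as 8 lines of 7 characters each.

Answer: .......
.#...##
.....##
...#.#.
.#..##.
.#.#...
.#.....
.###...

Derivation:
Fill (1+0,5+1) = (1,6)
Fill (1+1,5+0) = (2,5)
Fill (1+1,5+1) = (2,6)
Fill (1+2,5+0) = (3,5)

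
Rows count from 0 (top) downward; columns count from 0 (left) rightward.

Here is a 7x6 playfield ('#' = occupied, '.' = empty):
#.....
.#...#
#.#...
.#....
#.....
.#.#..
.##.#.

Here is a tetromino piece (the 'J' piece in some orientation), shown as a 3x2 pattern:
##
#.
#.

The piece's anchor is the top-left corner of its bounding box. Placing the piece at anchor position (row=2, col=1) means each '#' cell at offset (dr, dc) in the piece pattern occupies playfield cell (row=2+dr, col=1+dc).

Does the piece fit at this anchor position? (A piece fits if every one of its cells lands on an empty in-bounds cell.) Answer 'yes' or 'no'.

Answer: no

Derivation:
Check each piece cell at anchor (2, 1):
  offset (0,0) -> (2,1): empty -> OK
  offset (0,1) -> (2,2): occupied ('#') -> FAIL
  offset (1,0) -> (3,1): occupied ('#') -> FAIL
  offset (2,0) -> (4,1): empty -> OK
All cells valid: no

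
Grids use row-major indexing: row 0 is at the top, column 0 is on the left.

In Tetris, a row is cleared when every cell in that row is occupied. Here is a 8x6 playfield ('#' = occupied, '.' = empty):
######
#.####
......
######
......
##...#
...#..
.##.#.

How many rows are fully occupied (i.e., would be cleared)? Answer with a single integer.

Check each row:
  row 0: 0 empty cells -> FULL (clear)
  row 1: 1 empty cell -> not full
  row 2: 6 empty cells -> not full
  row 3: 0 empty cells -> FULL (clear)
  row 4: 6 empty cells -> not full
  row 5: 3 empty cells -> not full
  row 6: 5 empty cells -> not full
  row 7: 3 empty cells -> not full
Total rows cleared: 2

Answer: 2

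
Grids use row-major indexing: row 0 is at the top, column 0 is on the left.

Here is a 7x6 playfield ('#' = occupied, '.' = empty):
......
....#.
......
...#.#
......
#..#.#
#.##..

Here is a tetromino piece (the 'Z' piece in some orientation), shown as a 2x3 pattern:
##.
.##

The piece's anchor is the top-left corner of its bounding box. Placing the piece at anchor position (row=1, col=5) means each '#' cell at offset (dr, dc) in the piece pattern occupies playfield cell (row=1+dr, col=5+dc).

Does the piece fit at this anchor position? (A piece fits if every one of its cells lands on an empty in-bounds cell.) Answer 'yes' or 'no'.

Answer: no

Derivation:
Check each piece cell at anchor (1, 5):
  offset (0,0) -> (1,5): empty -> OK
  offset (0,1) -> (1,6): out of bounds -> FAIL
  offset (1,1) -> (2,6): out of bounds -> FAIL
  offset (1,2) -> (2,7): out of bounds -> FAIL
All cells valid: no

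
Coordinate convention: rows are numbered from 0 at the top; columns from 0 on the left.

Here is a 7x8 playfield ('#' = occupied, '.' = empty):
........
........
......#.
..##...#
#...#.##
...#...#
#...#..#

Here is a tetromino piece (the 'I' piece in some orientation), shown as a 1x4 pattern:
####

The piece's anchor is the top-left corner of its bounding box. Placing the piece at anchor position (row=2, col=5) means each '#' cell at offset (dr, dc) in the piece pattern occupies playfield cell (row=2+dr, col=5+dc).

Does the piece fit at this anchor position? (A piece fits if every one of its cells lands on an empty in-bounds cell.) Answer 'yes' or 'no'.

Check each piece cell at anchor (2, 5):
  offset (0,0) -> (2,5): empty -> OK
  offset (0,1) -> (2,6): occupied ('#') -> FAIL
  offset (0,2) -> (2,7): empty -> OK
  offset (0,3) -> (2,8): out of bounds -> FAIL
All cells valid: no

Answer: no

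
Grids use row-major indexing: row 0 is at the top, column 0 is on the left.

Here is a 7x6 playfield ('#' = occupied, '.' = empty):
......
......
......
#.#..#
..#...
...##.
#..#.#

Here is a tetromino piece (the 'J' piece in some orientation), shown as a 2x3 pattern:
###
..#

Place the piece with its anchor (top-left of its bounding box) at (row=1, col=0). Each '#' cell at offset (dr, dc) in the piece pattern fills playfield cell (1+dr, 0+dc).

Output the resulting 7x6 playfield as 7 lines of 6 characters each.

Fill (1+0,0+0) = (1,0)
Fill (1+0,0+1) = (1,1)
Fill (1+0,0+2) = (1,2)
Fill (1+1,0+2) = (2,2)

Answer: ......
###...
..#...
#.#..#
..#...
...##.
#..#.#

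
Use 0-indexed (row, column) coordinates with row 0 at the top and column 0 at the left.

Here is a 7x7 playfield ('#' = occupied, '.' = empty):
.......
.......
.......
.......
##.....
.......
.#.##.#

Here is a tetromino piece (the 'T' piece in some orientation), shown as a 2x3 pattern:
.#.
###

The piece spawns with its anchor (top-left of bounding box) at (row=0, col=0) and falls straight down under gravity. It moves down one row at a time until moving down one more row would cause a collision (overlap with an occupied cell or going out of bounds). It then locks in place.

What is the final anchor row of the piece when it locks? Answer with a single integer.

Answer: 2

Derivation:
Spawn at (row=0, col=0). Try each row:
  row 0: fits
  row 1: fits
  row 2: fits
  row 3: blocked -> lock at row 2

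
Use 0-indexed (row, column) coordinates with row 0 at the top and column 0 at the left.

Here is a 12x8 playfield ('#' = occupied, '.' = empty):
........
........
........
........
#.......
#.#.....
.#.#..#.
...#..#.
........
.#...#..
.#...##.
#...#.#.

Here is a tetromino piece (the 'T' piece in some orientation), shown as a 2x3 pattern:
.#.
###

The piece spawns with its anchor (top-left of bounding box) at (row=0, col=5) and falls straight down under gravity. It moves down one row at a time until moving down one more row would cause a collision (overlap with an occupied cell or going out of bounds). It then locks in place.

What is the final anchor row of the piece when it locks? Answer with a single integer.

Spawn at (row=0, col=5). Try each row:
  row 0: fits
  row 1: fits
  row 2: fits
  row 3: fits
  row 4: fits
  row 5: blocked -> lock at row 4

Answer: 4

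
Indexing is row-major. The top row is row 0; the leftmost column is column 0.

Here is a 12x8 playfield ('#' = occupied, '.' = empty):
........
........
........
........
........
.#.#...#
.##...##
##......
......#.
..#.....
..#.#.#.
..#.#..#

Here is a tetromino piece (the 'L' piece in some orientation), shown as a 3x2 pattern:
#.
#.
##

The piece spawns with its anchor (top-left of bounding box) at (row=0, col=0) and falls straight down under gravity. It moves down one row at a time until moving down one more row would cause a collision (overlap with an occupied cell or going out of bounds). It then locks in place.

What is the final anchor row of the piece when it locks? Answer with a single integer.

Answer: 2

Derivation:
Spawn at (row=0, col=0). Try each row:
  row 0: fits
  row 1: fits
  row 2: fits
  row 3: blocked -> lock at row 2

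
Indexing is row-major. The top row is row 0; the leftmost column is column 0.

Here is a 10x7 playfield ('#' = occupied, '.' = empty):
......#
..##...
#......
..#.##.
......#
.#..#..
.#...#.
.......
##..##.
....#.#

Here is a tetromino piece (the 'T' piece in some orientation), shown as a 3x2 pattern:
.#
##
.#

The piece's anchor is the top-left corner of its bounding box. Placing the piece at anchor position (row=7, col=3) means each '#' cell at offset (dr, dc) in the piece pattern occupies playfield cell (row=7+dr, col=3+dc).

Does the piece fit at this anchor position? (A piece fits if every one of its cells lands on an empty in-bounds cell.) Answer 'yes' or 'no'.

Check each piece cell at anchor (7, 3):
  offset (0,1) -> (7,4): empty -> OK
  offset (1,0) -> (8,3): empty -> OK
  offset (1,1) -> (8,4): occupied ('#') -> FAIL
  offset (2,1) -> (9,4): occupied ('#') -> FAIL
All cells valid: no

Answer: no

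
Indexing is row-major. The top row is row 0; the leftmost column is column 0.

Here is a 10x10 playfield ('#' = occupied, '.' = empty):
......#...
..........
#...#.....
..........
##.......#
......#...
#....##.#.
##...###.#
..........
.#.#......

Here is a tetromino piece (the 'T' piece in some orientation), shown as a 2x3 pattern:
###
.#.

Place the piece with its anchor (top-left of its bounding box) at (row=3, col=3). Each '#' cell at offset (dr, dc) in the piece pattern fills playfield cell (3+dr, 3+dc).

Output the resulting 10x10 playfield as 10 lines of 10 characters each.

Answer: ......#...
..........
#...#.....
...###....
##..#....#
......#...
#....##.#.
##...###.#
..........
.#.#......

Derivation:
Fill (3+0,3+0) = (3,3)
Fill (3+0,3+1) = (3,4)
Fill (3+0,3+2) = (3,5)
Fill (3+1,3+1) = (4,4)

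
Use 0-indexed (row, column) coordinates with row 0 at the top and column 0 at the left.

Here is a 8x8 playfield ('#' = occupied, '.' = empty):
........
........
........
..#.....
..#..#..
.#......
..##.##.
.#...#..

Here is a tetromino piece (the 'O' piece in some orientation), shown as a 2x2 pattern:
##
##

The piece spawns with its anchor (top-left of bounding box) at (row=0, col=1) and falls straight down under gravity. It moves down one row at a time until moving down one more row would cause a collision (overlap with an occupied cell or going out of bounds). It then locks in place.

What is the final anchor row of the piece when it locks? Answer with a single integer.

Spawn at (row=0, col=1). Try each row:
  row 0: fits
  row 1: fits
  row 2: blocked -> lock at row 1

Answer: 1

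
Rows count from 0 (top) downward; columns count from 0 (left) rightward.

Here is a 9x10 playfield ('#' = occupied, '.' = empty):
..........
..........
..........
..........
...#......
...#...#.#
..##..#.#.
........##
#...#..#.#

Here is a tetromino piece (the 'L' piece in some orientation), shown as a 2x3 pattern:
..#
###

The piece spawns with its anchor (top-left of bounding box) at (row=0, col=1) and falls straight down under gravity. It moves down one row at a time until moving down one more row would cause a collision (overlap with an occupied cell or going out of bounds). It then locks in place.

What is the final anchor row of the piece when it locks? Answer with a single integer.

Answer: 2

Derivation:
Spawn at (row=0, col=1). Try each row:
  row 0: fits
  row 1: fits
  row 2: fits
  row 3: blocked -> lock at row 2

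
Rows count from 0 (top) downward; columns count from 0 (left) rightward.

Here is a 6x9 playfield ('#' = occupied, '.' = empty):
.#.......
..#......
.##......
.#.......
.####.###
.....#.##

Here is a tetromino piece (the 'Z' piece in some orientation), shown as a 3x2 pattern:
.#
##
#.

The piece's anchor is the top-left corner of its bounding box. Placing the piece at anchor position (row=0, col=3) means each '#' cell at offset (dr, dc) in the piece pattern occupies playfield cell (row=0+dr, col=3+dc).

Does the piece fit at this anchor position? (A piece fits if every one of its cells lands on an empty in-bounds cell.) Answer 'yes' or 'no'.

Answer: yes

Derivation:
Check each piece cell at anchor (0, 3):
  offset (0,1) -> (0,4): empty -> OK
  offset (1,0) -> (1,3): empty -> OK
  offset (1,1) -> (1,4): empty -> OK
  offset (2,0) -> (2,3): empty -> OK
All cells valid: yes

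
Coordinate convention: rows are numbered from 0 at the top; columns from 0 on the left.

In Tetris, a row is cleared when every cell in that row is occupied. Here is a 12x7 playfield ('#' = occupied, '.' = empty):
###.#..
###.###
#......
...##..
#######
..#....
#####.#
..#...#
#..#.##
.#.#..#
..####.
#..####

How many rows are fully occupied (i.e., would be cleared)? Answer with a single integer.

Check each row:
  row 0: 3 empty cells -> not full
  row 1: 1 empty cell -> not full
  row 2: 6 empty cells -> not full
  row 3: 5 empty cells -> not full
  row 4: 0 empty cells -> FULL (clear)
  row 5: 6 empty cells -> not full
  row 6: 1 empty cell -> not full
  row 7: 5 empty cells -> not full
  row 8: 3 empty cells -> not full
  row 9: 4 empty cells -> not full
  row 10: 3 empty cells -> not full
  row 11: 2 empty cells -> not full
Total rows cleared: 1

Answer: 1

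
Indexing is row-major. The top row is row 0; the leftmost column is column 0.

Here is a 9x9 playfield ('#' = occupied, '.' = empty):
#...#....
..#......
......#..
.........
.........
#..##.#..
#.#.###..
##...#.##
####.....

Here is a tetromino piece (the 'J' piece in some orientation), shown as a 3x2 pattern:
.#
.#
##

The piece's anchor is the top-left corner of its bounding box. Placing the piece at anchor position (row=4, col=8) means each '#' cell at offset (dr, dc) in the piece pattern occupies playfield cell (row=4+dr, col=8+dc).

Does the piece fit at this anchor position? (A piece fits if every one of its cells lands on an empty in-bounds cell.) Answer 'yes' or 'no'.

Check each piece cell at anchor (4, 8):
  offset (0,1) -> (4,9): out of bounds -> FAIL
  offset (1,1) -> (5,9): out of bounds -> FAIL
  offset (2,0) -> (6,8): empty -> OK
  offset (2,1) -> (6,9): out of bounds -> FAIL
All cells valid: no

Answer: no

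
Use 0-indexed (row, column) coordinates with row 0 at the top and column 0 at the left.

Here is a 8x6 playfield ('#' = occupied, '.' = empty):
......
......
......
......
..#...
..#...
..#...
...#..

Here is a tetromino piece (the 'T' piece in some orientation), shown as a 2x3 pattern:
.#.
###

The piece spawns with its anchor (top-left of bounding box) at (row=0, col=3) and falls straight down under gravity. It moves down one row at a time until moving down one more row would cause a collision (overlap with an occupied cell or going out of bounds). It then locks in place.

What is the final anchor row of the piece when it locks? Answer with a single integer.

Answer: 5

Derivation:
Spawn at (row=0, col=3). Try each row:
  row 0: fits
  row 1: fits
  row 2: fits
  row 3: fits
  row 4: fits
  row 5: fits
  row 6: blocked -> lock at row 5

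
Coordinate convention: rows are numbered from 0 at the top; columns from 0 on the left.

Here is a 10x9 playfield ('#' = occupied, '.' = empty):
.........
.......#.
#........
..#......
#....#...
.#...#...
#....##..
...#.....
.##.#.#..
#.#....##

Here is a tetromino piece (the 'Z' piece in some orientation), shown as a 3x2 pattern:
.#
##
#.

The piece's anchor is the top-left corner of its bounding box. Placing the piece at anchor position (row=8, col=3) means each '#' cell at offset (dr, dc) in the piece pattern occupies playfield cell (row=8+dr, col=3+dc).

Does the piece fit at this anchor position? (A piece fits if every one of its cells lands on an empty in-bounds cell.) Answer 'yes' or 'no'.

Answer: no

Derivation:
Check each piece cell at anchor (8, 3):
  offset (0,1) -> (8,4): occupied ('#') -> FAIL
  offset (1,0) -> (9,3): empty -> OK
  offset (1,1) -> (9,4): empty -> OK
  offset (2,0) -> (10,3): out of bounds -> FAIL
All cells valid: no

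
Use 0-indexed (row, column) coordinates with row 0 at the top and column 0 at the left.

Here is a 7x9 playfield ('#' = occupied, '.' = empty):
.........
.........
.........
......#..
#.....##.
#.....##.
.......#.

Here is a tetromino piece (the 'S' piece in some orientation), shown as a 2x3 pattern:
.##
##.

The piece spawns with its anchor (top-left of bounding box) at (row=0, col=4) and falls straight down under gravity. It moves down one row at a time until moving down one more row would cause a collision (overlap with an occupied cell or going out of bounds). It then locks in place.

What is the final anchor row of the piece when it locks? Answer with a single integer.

Spawn at (row=0, col=4). Try each row:
  row 0: fits
  row 1: fits
  row 2: fits
  row 3: blocked -> lock at row 2

Answer: 2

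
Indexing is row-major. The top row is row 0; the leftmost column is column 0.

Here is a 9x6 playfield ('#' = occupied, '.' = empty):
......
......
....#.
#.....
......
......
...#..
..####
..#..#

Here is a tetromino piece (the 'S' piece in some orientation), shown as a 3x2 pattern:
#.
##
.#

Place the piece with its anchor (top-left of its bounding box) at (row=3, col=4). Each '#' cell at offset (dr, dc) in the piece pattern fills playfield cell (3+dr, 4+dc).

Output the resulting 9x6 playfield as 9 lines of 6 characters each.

Answer: ......
......
....#.
#...#.
....##
.....#
...#..
..####
..#..#

Derivation:
Fill (3+0,4+0) = (3,4)
Fill (3+1,4+0) = (4,4)
Fill (3+1,4+1) = (4,5)
Fill (3+2,4+1) = (5,5)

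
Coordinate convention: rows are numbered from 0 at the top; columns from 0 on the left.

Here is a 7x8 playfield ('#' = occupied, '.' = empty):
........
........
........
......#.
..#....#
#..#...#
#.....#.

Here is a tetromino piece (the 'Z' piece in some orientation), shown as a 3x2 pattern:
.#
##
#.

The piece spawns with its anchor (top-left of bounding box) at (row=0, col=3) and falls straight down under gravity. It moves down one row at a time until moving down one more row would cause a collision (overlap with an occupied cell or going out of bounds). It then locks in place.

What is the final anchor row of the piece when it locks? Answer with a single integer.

Answer: 2

Derivation:
Spawn at (row=0, col=3). Try each row:
  row 0: fits
  row 1: fits
  row 2: fits
  row 3: blocked -> lock at row 2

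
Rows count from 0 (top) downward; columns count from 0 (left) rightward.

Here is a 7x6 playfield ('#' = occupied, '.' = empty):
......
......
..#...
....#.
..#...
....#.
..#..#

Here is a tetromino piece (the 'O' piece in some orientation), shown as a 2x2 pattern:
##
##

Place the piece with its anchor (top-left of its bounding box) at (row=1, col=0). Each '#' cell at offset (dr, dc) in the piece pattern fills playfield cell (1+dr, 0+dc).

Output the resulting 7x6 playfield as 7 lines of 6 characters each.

Answer: ......
##....
###...
....#.
..#...
....#.
..#..#

Derivation:
Fill (1+0,0+0) = (1,0)
Fill (1+0,0+1) = (1,1)
Fill (1+1,0+0) = (2,0)
Fill (1+1,0+1) = (2,1)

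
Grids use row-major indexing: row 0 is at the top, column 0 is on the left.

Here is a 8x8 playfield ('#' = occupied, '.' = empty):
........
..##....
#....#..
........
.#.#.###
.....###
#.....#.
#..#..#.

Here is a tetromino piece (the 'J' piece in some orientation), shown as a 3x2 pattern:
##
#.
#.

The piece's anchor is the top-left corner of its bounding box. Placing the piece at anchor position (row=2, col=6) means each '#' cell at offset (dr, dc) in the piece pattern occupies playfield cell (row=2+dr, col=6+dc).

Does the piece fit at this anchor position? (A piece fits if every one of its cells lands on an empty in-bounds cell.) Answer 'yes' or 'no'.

Check each piece cell at anchor (2, 6):
  offset (0,0) -> (2,6): empty -> OK
  offset (0,1) -> (2,7): empty -> OK
  offset (1,0) -> (3,6): empty -> OK
  offset (2,0) -> (4,6): occupied ('#') -> FAIL
All cells valid: no

Answer: no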